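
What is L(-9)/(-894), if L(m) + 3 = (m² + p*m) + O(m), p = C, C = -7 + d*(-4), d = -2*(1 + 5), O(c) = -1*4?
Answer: 295/894 ≈ 0.32998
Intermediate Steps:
O(c) = -4
d = -12 (d = -2*6 = -12)
C = 41 (C = -7 - 12*(-4) = -7 + 48 = 41)
p = 41
L(m) = -7 + m² + 41*m (L(m) = -3 + ((m² + 41*m) - 4) = -3 + (-4 + m² + 41*m) = -7 + m² + 41*m)
L(-9)/(-894) = (-7 + (-9)² + 41*(-9))/(-894) = (-7 + 81 - 369)*(-1/894) = -295*(-1/894) = 295/894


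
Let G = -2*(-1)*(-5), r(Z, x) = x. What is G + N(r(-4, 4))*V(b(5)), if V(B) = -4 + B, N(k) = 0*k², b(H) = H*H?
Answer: -10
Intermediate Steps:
b(H) = H²
N(k) = 0
G = -10 (G = 2*(-5) = -10)
G + N(r(-4, 4))*V(b(5)) = -10 + 0*(-4 + 5²) = -10 + 0*(-4 + 25) = -10 + 0*21 = -10 + 0 = -10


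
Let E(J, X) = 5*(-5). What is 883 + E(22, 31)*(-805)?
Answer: 21008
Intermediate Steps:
E(J, X) = -25
883 + E(22, 31)*(-805) = 883 - 25*(-805) = 883 + 20125 = 21008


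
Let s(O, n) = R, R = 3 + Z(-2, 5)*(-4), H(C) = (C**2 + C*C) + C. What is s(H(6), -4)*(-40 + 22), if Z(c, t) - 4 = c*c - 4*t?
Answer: -918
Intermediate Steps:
Z(c, t) = 4 + c**2 - 4*t (Z(c, t) = 4 + (c*c - 4*t) = 4 + (c**2 - 4*t) = 4 + c**2 - 4*t)
H(C) = C + 2*C**2 (H(C) = (C**2 + C**2) + C = 2*C**2 + C = C + 2*C**2)
R = 51 (R = 3 + (4 + (-2)**2 - 4*5)*(-4) = 3 + (4 + 4 - 20)*(-4) = 3 - 12*(-4) = 3 + 48 = 51)
s(O, n) = 51
s(H(6), -4)*(-40 + 22) = 51*(-40 + 22) = 51*(-18) = -918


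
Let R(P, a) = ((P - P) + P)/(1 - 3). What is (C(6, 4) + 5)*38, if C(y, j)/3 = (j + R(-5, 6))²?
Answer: 10013/2 ≈ 5006.5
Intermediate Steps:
R(P, a) = -P/2 (R(P, a) = (0 + P)/(-2) = P*(-½) = -P/2)
C(y, j) = 3*(5/2 + j)² (C(y, j) = 3*(j - ½*(-5))² = 3*(j + 5/2)² = 3*(5/2 + j)²)
(C(6, 4) + 5)*38 = (3*(5 + 2*4)²/4 + 5)*38 = (3*(5 + 8)²/4 + 5)*38 = ((¾)*13² + 5)*38 = ((¾)*169 + 5)*38 = (507/4 + 5)*38 = (527/4)*38 = 10013/2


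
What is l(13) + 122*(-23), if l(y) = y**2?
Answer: -2637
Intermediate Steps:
l(13) + 122*(-23) = 13**2 + 122*(-23) = 169 - 2806 = -2637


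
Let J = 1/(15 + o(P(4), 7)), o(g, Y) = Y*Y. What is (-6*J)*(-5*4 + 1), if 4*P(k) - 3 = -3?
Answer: 57/32 ≈ 1.7813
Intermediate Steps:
P(k) = 0 (P(k) = 3/4 + (1/4)*(-3) = 3/4 - 3/4 = 0)
o(g, Y) = Y**2
J = 1/64 (J = 1/(15 + 7**2) = 1/(15 + 49) = 1/64 ≈ 0.015625)
(-6*J)*(-5*4 + 1) = (-6*1/64)*(-5*4 + 1) = -3*(-20 + 1)/32 = -3/32*(-19) = 57/32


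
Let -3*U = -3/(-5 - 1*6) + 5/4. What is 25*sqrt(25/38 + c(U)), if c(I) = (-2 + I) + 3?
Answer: 25*sqrt(1808895)/1254 ≈ 26.813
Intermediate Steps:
U = -67/132 (U = -(-3/(-5 - 1*6) + 5/4)/3 = -(-3/(-5 - 6) + 5*(1/4))/3 = -(-3/(-11) + 5/4)/3 = -(-3*(-1/11) + 5/4)/3 = -(3/11 + 5/4)/3 = -1/3*67/44 = -67/132 ≈ -0.50758)
c(I) = 1 + I
25*sqrt(25/38 + c(U)) = 25*sqrt(25/38 + (1 - 67/132)) = 25*sqrt(25*(1/38) + 65/132) = 25*sqrt(25/38 + 65/132) = 25*sqrt(2885/2508) = 25*(sqrt(1808895)/1254) = 25*sqrt(1808895)/1254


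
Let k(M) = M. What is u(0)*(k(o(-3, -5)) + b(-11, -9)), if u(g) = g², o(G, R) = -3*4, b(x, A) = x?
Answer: 0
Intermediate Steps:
o(G, R) = -12
u(0)*(k(o(-3, -5)) + b(-11, -9)) = 0²*(-12 - 11) = 0*(-23) = 0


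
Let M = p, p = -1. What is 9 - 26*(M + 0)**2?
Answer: -17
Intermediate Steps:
M = -1
9 - 26*(M + 0)**2 = 9 - 26*(-1 + 0)**2 = 9 - 26*(-1)**2 = 9 - 26*1 = 9 - 26 = -17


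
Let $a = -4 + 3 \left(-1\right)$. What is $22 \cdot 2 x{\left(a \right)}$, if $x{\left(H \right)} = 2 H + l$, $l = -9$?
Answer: $-1012$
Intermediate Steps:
$a = -7$ ($a = -4 - 3 = -7$)
$x{\left(H \right)} = -9 + 2 H$ ($x{\left(H \right)} = 2 H - 9 = -9 + 2 H$)
$22 \cdot 2 x{\left(a \right)} = 22 \cdot 2 \left(-9 + 2 \left(-7\right)\right) = 44 \left(-9 - 14\right) = 44 \left(-23\right) = -1012$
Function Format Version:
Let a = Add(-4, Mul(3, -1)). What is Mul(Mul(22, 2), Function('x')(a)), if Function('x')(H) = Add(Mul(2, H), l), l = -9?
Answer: -1012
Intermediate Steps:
a = -7 (a = Add(-4, -3) = -7)
Function('x')(H) = Add(-9, Mul(2, H)) (Function('x')(H) = Add(Mul(2, H), -9) = Add(-9, Mul(2, H)))
Mul(Mul(22, 2), Function('x')(a)) = Mul(Mul(22, 2), Add(-9, Mul(2, -7))) = Mul(44, Add(-9, -14)) = Mul(44, -23) = -1012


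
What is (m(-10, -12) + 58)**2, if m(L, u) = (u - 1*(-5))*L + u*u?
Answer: 73984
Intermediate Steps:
m(L, u) = u**2 + L*(5 + u) (m(L, u) = (u + 5)*L + u**2 = (5 + u)*L + u**2 = L*(5 + u) + u**2 = u**2 + L*(5 + u))
(m(-10, -12) + 58)**2 = (((-12)**2 + 5*(-10) - 10*(-12)) + 58)**2 = ((144 - 50 + 120) + 58)**2 = (214 + 58)**2 = 272**2 = 73984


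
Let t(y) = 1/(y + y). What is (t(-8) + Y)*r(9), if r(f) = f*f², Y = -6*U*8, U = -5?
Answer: 2798631/16 ≈ 1.7491e+5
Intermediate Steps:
t(y) = 1/(2*y)
Y = 240 (Y = -6*(-5)*8 = 30*8 = 240)
r(f) = f³
(t(-8) + Y)*r(9) = ((½)/(-8) + 240)*9³ = ((½)*(-⅛) + 240)*729 = (-1/16 + 240)*729 = (3839/16)*729 = 2798631/16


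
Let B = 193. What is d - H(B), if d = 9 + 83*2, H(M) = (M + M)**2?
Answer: -148821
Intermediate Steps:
H(M) = 4*M**2 (H(M) = (2*M)**2 = 4*M**2)
d = 175 (d = 9 + 166 = 175)
d - H(B) = 175 - 4*193**2 = 175 - 4*37249 = 175 - 1*148996 = 175 - 148996 = -148821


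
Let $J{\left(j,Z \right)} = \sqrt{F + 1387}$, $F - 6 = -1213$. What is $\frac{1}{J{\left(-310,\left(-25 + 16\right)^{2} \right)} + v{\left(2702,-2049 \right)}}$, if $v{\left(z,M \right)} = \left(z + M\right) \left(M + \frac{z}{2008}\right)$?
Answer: $- \frac{269567330428}{360443413729358669} - \frac{6048096 \sqrt{5}}{1802217068646793345} \approx -7.4788 \cdot 10^{-7}$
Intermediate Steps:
$F = -1207$ ($F = 6 - 1213 = -1207$)
$v{\left(z,M \right)} = \left(M + z\right) \left(M + \frac{z}{2008}\right)$ ($v{\left(z,M \right)} = \left(M + z\right) \left(M + z \frac{1}{2008}\right) = \left(M + z\right) \left(M + \frac{z}{2008}\right)$)
$J{\left(j,Z \right)} = 6 \sqrt{5}$ ($J{\left(j,Z \right)} = \sqrt{-1207 + 1387} = \sqrt{180} = 6 \sqrt{5}$)
$\frac{1}{J{\left(-310,\left(-25 + 16\right)^{2} \right)} + v{\left(2702,-2049 \right)}} = \frac{1}{6 \sqrt{5} + \left(\left(-2049\right)^{2} + \frac{2702^{2}}{2008} + \frac{2009}{2008} \left(-2049\right) 2702\right)} = \frac{1}{6 \sqrt{5} + \left(4198401 + \frac{1}{2008} \cdot 7300804 - \frac{5561311791}{1004}\right)} = \frac{1}{6 \sqrt{5} + \left(4198401 + \frac{1825201}{502} - \frac{5561311791}{1004}\right)} = \frac{1}{6 \sqrt{5} - \frac{1342466785}{1004}} = \frac{1}{- \frac{1342466785}{1004} + 6 \sqrt{5}}$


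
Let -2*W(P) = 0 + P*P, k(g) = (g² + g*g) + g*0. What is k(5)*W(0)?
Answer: 0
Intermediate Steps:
k(g) = 2*g² (k(g) = (g² + g²) + 0 = 2*g² + 0 = 2*g²)
W(P) = -P²/2 (W(P) = -(0 + P*P)/2 = -(0 + P²)/2 = -P²/2)
k(5)*W(0) = (2*5²)*(-½*0²) = (2*25)*(-½*0) = 50*0 = 0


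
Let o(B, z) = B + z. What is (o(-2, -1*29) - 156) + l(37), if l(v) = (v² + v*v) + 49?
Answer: 2600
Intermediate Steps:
l(v) = 49 + 2*v² (l(v) = (v² + v²) + 49 = 2*v² + 49 = 49 + 2*v²)
(o(-2, -1*29) - 156) + l(37) = ((-2 - 1*29) - 156) + (49 + 2*37²) = ((-2 - 29) - 156) + (49 + 2*1369) = (-31 - 156) + (49 + 2738) = -187 + 2787 = 2600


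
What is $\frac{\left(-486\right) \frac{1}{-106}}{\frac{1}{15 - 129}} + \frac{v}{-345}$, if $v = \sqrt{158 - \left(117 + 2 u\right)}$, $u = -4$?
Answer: $- \frac{9557561}{18285} \approx -522.7$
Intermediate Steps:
$v = 7$ ($v = \sqrt{158 - \left(117 + 2 \left(-4\right)\right)} = \sqrt{158 - 109} = \sqrt{49} = 7$)
$\frac{\left(-486\right) \frac{1}{-106}}{\frac{1}{15 - 129}} + \frac{v}{-345} = \frac{\left(-486\right) \frac{1}{-106}}{\frac{1}{15 - 129}} + \frac{7}{-345} = \frac{\left(-486\right) \left(- \frac{1}{106}\right)}{\frac{1}{-114}} + 7 \left(- \frac{1}{345}\right) = \frac{243}{53 \left(- \frac{1}{114}\right)} - \frac{7}{345} = \frac{243}{53} \left(-114\right) - \frac{7}{345} = - \frac{27702}{53} - \frac{7}{345} = - \frac{9557561}{18285}$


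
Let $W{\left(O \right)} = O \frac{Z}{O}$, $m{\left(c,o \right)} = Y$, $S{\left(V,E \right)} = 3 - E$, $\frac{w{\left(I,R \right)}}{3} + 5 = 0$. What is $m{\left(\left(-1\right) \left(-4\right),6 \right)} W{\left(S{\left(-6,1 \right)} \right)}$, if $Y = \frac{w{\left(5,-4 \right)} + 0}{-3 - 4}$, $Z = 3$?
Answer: $\frac{45}{7} \approx 6.4286$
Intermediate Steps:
$w{\left(I,R \right)} = -15$ ($w{\left(I,R \right)} = -15 + 3 \cdot 0 = -15 + 0 = -15$)
$Y = \frac{15}{7}$ ($Y = \frac{-15 + 0}{-3 - 4} = - \frac{15}{-7} = \left(-15\right) \left(- \frac{1}{7}\right) = \frac{15}{7} \approx 2.1429$)
$m{\left(c,o \right)} = \frac{15}{7}$
$W{\left(O \right)} = 3$ ($W{\left(O \right)} = O \frac{3}{O} = 3$)
$m{\left(\left(-1\right) \left(-4\right),6 \right)} W{\left(S{\left(-6,1 \right)} \right)} = \frac{15}{7} \cdot 3 = \frac{45}{7}$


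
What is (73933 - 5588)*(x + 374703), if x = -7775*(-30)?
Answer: 41550547785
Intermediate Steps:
x = 233250
(73933 - 5588)*(x + 374703) = (73933 - 5588)*(233250 + 374703) = 68345*607953 = 41550547785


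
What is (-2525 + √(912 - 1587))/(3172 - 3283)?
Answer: 2525/111 - 5*I*√3/37 ≈ 22.748 - 0.23406*I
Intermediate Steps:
(-2525 + √(912 - 1587))/(3172 - 3283) = (-2525 + √(-675))/(-111) = (-2525 + 15*I*√3)*(-1/111) = 2525/111 - 5*I*√3/37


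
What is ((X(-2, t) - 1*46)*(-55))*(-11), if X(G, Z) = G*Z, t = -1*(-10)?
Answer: -39930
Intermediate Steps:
t = 10
((X(-2, t) - 1*46)*(-55))*(-11) = ((-2*10 - 1*46)*(-55))*(-11) = ((-20 - 46)*(-55))*(-11) = -66*(-55)*(-11) = 3630*(-11) = -39930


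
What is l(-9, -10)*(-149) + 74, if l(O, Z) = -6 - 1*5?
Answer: 1713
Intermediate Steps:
l(O, Z) = -11 (l(O, Z) = -6 - 5 = -11)
l(-9, -10)*(-149) + 74 = -11*(-149) + 74 = 1639 + 74 = 1713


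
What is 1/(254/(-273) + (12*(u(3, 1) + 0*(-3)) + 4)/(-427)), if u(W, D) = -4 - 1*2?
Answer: -16653/12842 ≈ -1.2968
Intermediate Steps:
u(W, D) = -6 (u(W, D) = -4 - 2 = -6)
1/(254/(-273) + (12*(u(3, 1) + 0*(-3)) + 4)/(-427)) = 1/(254/(-273) + (12*(-6 + 0*(-3)) + 4)/(-427)) = 1/(254*(-1/273) + (12*(-6 + 0) + 4)*(-1/427)) = 1/(-254/273 + (12*(-6) + 4)*(-1/427)) = 1/(-254/273 + (-72 + 4)*(-1/427)) = 1/(-254/273 - 68*(-1/427)) = 1/(-254/273 + 68/427) = 1/(-12842/16653) = -16653/12842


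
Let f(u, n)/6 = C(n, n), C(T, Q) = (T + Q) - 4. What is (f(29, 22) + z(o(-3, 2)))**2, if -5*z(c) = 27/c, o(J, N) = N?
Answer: 5631129/100 ≈ 56311.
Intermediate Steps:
C(T, Q) = -4 + Q + T (C(T, Q) = (Q + T) - 4 = -4 + Q + T)
z(c) = -27/(5*c)
f(u, n) = -24 + 12*n (f(u, n) = 6*(-4 + n + n) = 6*(-4 + 2*n) = -24 + 12*n)
(f(29, 22) + z(o(-3, 2)))**2 = ((-24 + 12*22) - 27/5/2)**2 = ((-24 + 264) - 27/5*1/2)**2 = (240 - 27/10)**2 = (2373/10)**2 = 5631129/100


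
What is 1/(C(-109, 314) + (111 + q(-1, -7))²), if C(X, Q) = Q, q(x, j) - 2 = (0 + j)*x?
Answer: 1/14714 ≈ 6.7962e-5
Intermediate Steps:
q(x, j) = 2 + j*x (q(x, j) = 2 + (0 + j)*x = 2 + j*x)
1/(C(-109, 314) + (111 + q(-1, -7))²) = 1/(314 + (111 + (2 - 7*(-1)))²) = 1/(314 + (111 + (2 + 7))²) = 1/(314 + (111 + 9)²) = 1/(314 + 120²) = 1/(314 + 14400) = 1/14714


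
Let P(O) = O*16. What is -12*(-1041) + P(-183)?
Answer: 9564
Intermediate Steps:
P(O) = 16*O
-12*(-1041) + P(-183) = -12*(-1041) + 16*(-183) = 12492 - 2928 = 9564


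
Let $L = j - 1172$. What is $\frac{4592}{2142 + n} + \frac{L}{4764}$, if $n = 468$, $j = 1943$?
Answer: $\frac{3981433}{2072340} \approx 1.9212$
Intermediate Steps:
$L = 771$ ($L = 1943 - 1172 = 771$)
$\frac{4592}{2142 + n} + \frac{L}{4764} = \frac{4592}{2142 + 468} + \frac{771}{4764} = \frac{4592}{2610} + 771 \cdot \frac{1}{4764} = 4592 \cdot \frac{1}{2610} + \frac{257}{1588} = \frac{2296}{1305} + \frac{257}{1588} = \frac{3981433}{2072340}$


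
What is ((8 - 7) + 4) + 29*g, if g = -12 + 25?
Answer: 382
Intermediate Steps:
g = 13
((8 - 7) + 4) + 29*g = ((8 - 7) + 4) + 29*13 = (1 + 4) + 377 = 5 + 377 = 382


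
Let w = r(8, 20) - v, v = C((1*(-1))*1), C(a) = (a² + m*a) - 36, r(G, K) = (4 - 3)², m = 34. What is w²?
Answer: 4900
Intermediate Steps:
r(G, K) = 1 (r(G, K) = 1² = 1)
C(a) = -36 + a² + 34*a (C(a) = (a² + 34*a) - 36 = -36 + a² + 34*a)
v = -69 (v = -36 + ((1*(-1))*1)² + 34*((1*(-1))*1) = -36 + (-1*1)² + 34*(-1*1) = -36 + (-1)² + 34*(-1) = -36 + 1 - 34 = -69)
w = 70 (w = 1 - 1*(-69) = 1 + 69 = 70)
w² = 70² = 4900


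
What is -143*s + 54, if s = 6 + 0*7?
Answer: -804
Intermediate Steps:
s = 6 (s = 6 + 0 = 6)
-143*s + 54 = -143*6 + 54 = -858 + 54 = -804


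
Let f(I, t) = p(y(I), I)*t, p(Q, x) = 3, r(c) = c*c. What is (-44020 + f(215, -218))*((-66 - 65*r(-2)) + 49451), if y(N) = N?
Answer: -2194610250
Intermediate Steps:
r(c) = c²
f(I, t) = 3*t
(-44020 + f(215, -218))*((-66 - 65*r(-2)) + 49451) = (-44020 + 3*(-218))*((-66 - 65*(-2)²) + 49451) = (-44020 - 654)*((-66 - 65*4) + 49451) = -44674*((-66 - 260) + 49451) = -44674*(-326 + 49451) = -44674*49125 = -2194610250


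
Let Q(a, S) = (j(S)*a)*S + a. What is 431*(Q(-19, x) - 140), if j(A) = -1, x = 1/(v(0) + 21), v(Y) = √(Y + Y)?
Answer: -1430920/21 ≈ -68139.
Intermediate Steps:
v(Y) = √2*√Y (v(Y) = √(2*Y) = √2*√Y)
x = 1/21 (x = 1/(√2*√0 + 21) = 1/(√2*0 + 21) = 1/(0 + 21) = 1/21 ≈ 0.047619)
Q(a, S) = a - S*a (Q(a, S) = (-a)*S + a = -S*a + a = a - S*a)
431*(Q(-19, x) - 140) = 431*(-19*(1 - 1*1/21) - 140) = 431*(-19*(1 - 1/21) - 140) = 431*(-19*20/21 - 140) = 431*(-380/21 - 140) = 431*(-3320/21) = -1430920/21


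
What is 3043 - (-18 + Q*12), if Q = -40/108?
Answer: 27589/9 ≈ 3065.4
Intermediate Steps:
Q = -10/27 (Q = -40*1/108 = -10/27 ≈ -0.37037)
3043 - (-18 + Q*12) = 3043 - (-18 - 10/27*12) = 3043 - (-18 - 40/9) = 3043 - 1*(-202/9) = 3043 + 202/9 = 27589/9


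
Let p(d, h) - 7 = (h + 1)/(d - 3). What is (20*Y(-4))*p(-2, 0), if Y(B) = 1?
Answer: 136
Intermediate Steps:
p(d, h) = 7 + (1 + h)/(-3 + d) (p(d, h) = 7 + (h + 1)/(d - 3) = 7 + (1 + h)/(-3 + d))
(20*Y(-4))*p(-2, 0) = (20*1)*((-20 + 0 + 7*(-2))/(-3 - 2)) = 20*((-20 + 0 - 14)/(-5)) = 20*(-⅕*(-34)) = 20*(34/5) = 136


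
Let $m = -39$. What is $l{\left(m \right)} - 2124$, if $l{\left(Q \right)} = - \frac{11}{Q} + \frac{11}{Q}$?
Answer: $-2124$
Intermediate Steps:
$l{\left(Q \right)} = 0$
$l{\left(m \right)} - 2124 = 0 - 2124 = -2124$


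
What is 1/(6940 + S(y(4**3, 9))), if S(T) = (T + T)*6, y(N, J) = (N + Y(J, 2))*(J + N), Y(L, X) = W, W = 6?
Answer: 1/68260 ≈ 1.4650e-5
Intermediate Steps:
Y(L, X) = 6
y(N, J) = (6 + N)*(J + N) (y(N, J) = (N + 6)*(J + N) = (6 + N)*(J + N))
S(T) = 12*T (S(T) = (2*T)*6 = 12*T)
1/(6940 + S(y(4**3, 9))) = 1/(6940 + 12*((4**3)**2 + 6*9 + 6*4**3 + 9*4**3)) = 1/(6940 + 12*(64**2 + 54 + 6*64 + 9*64)) = 1/(6940 + 12*(4096 + 54 + 384 + 576)) = 1/(6940 + 12*5110) = 1/(6940 + 61320) = 1/68260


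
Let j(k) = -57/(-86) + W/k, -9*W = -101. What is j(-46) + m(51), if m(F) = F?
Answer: 457679/8901 ≈ 51.419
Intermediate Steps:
W = 101/9 (W = -1/9*(-101) = 101/9 ≈ 11.222)
j(k) = 57/86 + 101/(9*k) (j(k) = -57/(-86) + 101/(9*k) = -57*(-1/86) + 101/(9*k) = 57/86 + 101/(9*k))
j(-46) + m(51) = (1/774)*(8686 + 513*(-46))/(-46) + 51 = (1/774)*(-1/46)*(8686 - 23598) + 51 = (1/774)*(-1/46)*(-14912) + 51 = 3728/8901 + 51 = 457679/8901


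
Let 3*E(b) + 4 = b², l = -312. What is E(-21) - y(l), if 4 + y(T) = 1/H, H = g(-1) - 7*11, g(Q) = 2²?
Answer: 32780/219 ≈ 149.68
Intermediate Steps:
E(b) = -4/3 + b²/3
g(Q) = 4
H = -73 (H = 4 - 7*11 = 4 - 77 = -73)
y(T) = -293/73 (y(T) = -4 + 1/(-73) = -4 - 1/73 = -293/73)
E(-21) - y(l) = (-4/3 + (⅓)*(-21)²) - 1*(-293/73) = (-4/3 + (⅓)*441) + 293/73 = (-4/3 + 147) + 293/73 = 437/3 + 293/73 = 32780/219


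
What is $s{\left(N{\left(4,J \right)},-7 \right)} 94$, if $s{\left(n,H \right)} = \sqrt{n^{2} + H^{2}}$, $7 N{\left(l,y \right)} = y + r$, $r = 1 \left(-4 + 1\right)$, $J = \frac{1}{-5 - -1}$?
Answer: $\frac{47 \sqrt{38585}}{14} \approx 659.45$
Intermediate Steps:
$J = - \frac{1}{4}$ ($J = \frac{1}{-5 + 1} = \frac{1}{-4} = - \frac{1}{4} \approx -0.25$)
$r = -3$ ($r = 1 \left(-3\right) = -3$)
$N{\left(l,y \right)} = - \frac{3}{7} + \frac{y}{7}$ ($N{\left(l,y \right)} = \frac{y - 3}{7} = \frac{-3 + y}{7} = - \frac{3}{7} + \frac{y}{7}$)
$s{\left(n,H \right)} = \sqrt{H^{2} + n^{2}}$
$s{\left(N{\left(4,J \right)},-7 \right)} 94 = \sqrt{\left(-7\right)^{2} + \left(- \frac{3}{7} + \frac{1}{7} \left(- \frac{1}{4}\right)\right)^{2}} \cdot 94 = \sqrt{49 + \left(- \frac{3}{7} - \frac{1}{28}\right)^{2}} \cdot 94 = \sqrt{49 + \left(- \frac{13}{28}\right)^{2}} \cdot 94 = \sqrt{49 + \frac{169}{784}} \cdot 94 = \sqrt{\frac{38585}{784}} \cdot 94 = \frac{\sqrt{38585}}{28} \cdot 94 = \frac{47 \sqrt{38585}}{14}$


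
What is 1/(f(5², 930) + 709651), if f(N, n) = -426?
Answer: 1/709225 ≈ 1.4100e-6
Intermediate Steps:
1/(f(5², 930) + 709651) = 1/(-426 + 709651) = 1/709225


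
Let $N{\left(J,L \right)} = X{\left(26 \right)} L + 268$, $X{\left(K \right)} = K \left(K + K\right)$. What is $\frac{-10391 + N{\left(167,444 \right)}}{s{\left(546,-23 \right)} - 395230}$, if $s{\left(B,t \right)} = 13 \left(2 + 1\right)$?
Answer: $- \frac{590165}{395191} \approx -1.4934$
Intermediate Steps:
$X{\left(K \right)} = 2 K^{2}$ ($X{\left(K \right)} = K 2 K = 2 K^{2}$)
$N{\left(J,L \right)} = 268 + 1352 L$ ($N{\left(J,L \right)} = 2 \cdot 26^{2} L + 268 = 2 \cdot 676 L + 268 = 1352 L + 268 = 268 + 1352 L$)
$s{\left(B,t \right)} = 39$ ($s{\left(B,t \right)} = 13 \cdot 3 = 39$)
$\frac{-10391 + N{\left(167,444 \right)}}{s{\left(546,-23 \right)} - 395230} = \frac{-10391 + \left(268 + 1352 \cdot 444\right)}{39 - 395230} = \frac{-10391 + \left(268 + 600288\right)}{-395191} = \left(-10391 + 600556\right) \left(- \frac{1}{395191}\right) = 590165 \left(- \frac{1}{395191}\right) = - \frac{590165}{395191}$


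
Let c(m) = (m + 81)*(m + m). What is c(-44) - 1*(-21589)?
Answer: 18333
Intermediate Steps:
c(m) = 2*m*(81 + m) (c(m) = (81 + m)*(2*m) = 2*m*(81 + m))
c(-44) - 1*(-21589) = 2*(-44)*(81 - 44) - 1*(-21589) = 2*(-44)*37 + 21589 = -3256 + 21589 = 18333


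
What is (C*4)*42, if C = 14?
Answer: 2352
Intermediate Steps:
(C*4)*42 = (14*4)*42 = 56*42 = 2352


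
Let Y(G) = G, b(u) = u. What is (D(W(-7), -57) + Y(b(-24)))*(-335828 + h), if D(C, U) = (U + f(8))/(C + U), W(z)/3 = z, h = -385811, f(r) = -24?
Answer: 430818483/26 ≈ 1.6570e+7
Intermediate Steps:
W(z) = 3*z
D(C, U) = (-24 + U)/(C + U) (D(C, U) = (U - 24)/(C + U) = (-24 + U)/(C + U))
(D(W(-7), -57) + Y(b(-24)))*(-335828 + h) = ((-24 - 57)/(3*(-7) - 57) - 24)*(-335828 - 385811) = (-81/(-21 - 57) - 24)*(-721639) = (-81/(-78) - 24)*(-721639) = (-1/78*(-81) - 24)*(-721639) = (27/26 - 24)*(-721639) = -597/26*(-721639) = 430818483/26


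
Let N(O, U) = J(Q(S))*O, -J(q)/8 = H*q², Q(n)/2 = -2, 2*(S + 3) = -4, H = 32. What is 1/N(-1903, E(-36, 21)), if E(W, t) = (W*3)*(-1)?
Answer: 1/7794688 ≈ 1.2829e-7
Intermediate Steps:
S = -5 (S = -3 + (½)*(-4) = -3 - 2 = -5)
Q(n) = -4 (Q(n) = 2*(-2) = -4)
J(q) = -256*q²
E(W, t) = -3*W (E(W, t) = (3*W)*(-1) = -3*W)
N(O, U) = -4096*O (N(O, U) = (-256*(-4)²)*O = (-256*16)*O = -4096*O)
1/N(-1903, E(-36, 21)) = 1/(-4096*(-1903)) = 1/7794688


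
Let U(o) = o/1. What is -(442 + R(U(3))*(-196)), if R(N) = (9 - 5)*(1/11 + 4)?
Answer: 30418/11 ≈ 2765.3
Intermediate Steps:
U(o) = o (U(o) = o*1 = o)
R(N) = 180/11 (R(N) = 4*(1/11 + 4) = 4*(45/11) = 180/11)
-(442 + R(U(3))*(-196)) = -(442 + (180/11)*(-196)) = -(442 - 35280/11) = -1*(-30418/11) = 30418/11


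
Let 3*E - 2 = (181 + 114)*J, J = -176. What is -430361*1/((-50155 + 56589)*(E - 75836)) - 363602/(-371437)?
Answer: 218057668890813/222593141437436 ≈ 0.97962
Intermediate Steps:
E = -17306 (E = ⅔ + ((181 + 114)*(-176))/3 = ⅔ + (295*(-176))/3 = ⅔ + (⅓)*(-51920) = ⅔ - 51920/3 = -17306)
-430361*1/((-50155 + 56589)*(E - 75836)) - 363602/(-371437) = -430361*1/((-50155 + 56589)*(-17306 - 75836)) - 363602/(-371437) = -430361/(6434*(-93142)) - 363602*(-1/371437) = -430361/(-599275628) + 363602/371437 = -430361*(-1/599275628) + 363602/371437 = 430361/599275628 + 363602/371437 = 218057668890813/222593141437436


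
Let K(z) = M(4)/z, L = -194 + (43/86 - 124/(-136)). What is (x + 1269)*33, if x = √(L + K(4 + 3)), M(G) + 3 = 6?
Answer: 41877 + 33*I*√2721173/119 ≈ 41877.0 + 457.45*I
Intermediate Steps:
M(G) = 3 (M(G) = -3 + 6 = 3)
L = -3274/17 (L = -194 + (43*(1/86) - 124*(-1/136)) = -194 + (½ + 31/34) = -194 + 24/17 = -3274/17 ≈ -192.59)
K(z) = 3/z
x = I*√2721173/119 (x = √(-3274/17 + 3/(4 + 3)) = √(-3274/17 + 3/7) = √(-22867/119) = I*√2721173/119 ≈ 13.862*I)
(x + 1269)*33 = (I*√2721173/119 + 1269)*33 = (1269 + I*√2721173/119)*33 = 41877 + 33*I*√2721173/119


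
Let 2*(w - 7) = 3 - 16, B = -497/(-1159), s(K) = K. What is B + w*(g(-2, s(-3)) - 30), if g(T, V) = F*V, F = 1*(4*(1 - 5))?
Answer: 10928/1159 ≈ 9.4288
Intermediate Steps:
B = 497/1159 (B = -497*(-1/1159) = 497/1159 ≈ 0.42882)
F = -16 (F = 1*(4*(-4)) = 1*(-16) = -16)
g(T, V) = -16*V
w = 1/2 (w = 7 + (3 - 16)/2 = 7 + (1/2)*(-13) = 7 - 13/2 = 1/2 ≈ 0.50000)
B + w*(g(-2, s(-3)) - 30) = 497/1159 + (-16*(-3) - 30)/2 = 497/1159 + (48 - 30)/2 = 497/1159 + (1/2)*18 = 497/1159 + 9 = 10928/1159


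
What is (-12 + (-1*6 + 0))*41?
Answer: -738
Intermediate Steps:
(-12 + (-1*6 + 0))*41 = (-12 + (-6 + 0))*41 = (-12 - 6)*41 = -18*41 = -738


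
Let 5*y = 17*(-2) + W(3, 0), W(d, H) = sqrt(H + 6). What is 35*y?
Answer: -238 + 7*sqrt(6) ≈ -220.85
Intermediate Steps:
W(d, H) = sqrt(6 + H)
y = -34/5 + sqrt(6)/5 (y = (17*(-2) + sqrt(6 + 0))/5 = (-34 + sqrt(6))/5 = -34/5 + sqrt(6)/5 ≈ -6.3101)
35*y = 35*(-34/5 + sqrt(6)/5) = -238 + 7*sqrt(6)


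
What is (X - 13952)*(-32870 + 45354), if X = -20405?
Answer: -428912788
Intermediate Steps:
(X - 13952)*(-32870 + 45354) = (-20405 - 13952)*(-32870 + 45354) = -34357*12484 = -428912788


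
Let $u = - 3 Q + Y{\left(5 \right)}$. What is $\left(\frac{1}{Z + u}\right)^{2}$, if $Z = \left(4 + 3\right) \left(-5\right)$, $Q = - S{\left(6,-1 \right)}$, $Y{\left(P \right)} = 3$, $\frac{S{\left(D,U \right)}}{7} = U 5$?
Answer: $\frac{1}{18769} \approx 5.3279 \cdot 10^{-5}$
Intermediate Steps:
$S{\left(D,U \right)} = 35 U$ ($S{\left(D,U \right)} = 7 U 5 = 7 \cdot 5 U = 35 U$)
$Q = 35$ ($Q = - 35 \left(-1\right) = \left(-1\right) \left(-35\right) = 35$)
$u = -102$ ($u = \left(-3\right) 35 + 3 = -105 + 3 = -102$)
$Z = -35$ ($Z = 7 \left(-5\right) = -35$)
$\left(\frac{1}{Z + u}\right)^{2} = \left(\frac{1}{-35 - 102}\right)^{2} = \left(\frac{1}{-137}\right)^{2} = \left(- \frac{1}{137}\right)^{2} = \frac{1}{18769}$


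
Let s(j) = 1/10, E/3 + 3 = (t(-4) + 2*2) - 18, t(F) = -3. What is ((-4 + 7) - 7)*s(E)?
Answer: -⅖ ≈ -0.40000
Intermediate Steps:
E = -60 (E = -9 + 3*((-3 + 2*2) - 18) = -9 + 3*((-3 + 4) - 18) = -9 + 3*(1 - 18) = -9 + 3*(-17) = -9 - 51 = -60)
s(j) = ⅒
((-4 + 7) - 7)*s(E) = ((-4 + 7) - 7)*(⅒) = (3 - 7)*(⅒) = -4*⅒ = -⅖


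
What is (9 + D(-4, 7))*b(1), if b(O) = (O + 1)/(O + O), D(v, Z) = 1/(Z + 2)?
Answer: 82/9 ≈ 9.1111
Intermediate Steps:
D(v, Z) = 1/(2 + Z)
b(O) = (1 + O)/(2*O) (b(O) = (1 + O)/((2*O)) = (1 + O)*(1/(2*O)) = (1 + O)/(2*O))
(9 + D(-4, 7))*b(1) = (9 + 1/(2 + 7))*((½)*(1 + 1)/1) = (9 + 1/9)*((½)*1*2) = (9 + ⅑)*1 = (82/9)*1 = 82/9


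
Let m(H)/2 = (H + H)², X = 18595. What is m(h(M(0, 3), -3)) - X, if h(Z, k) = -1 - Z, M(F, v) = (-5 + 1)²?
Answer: -16283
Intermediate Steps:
M(F, v) = 16 (M(F, v) = (-4)² = 16)
m(H) = 8*H² (m(H) = 2*(H + H)² = 2*(2*H)² = 2*(4*H²) = 8*H²)
m(h(M(0, 3), -3)) - X = 8*(-1 - 1*16)² - 1*18595 = 8*(-1 - 16)² - 18595 = 8*(-17)² - 18595 = 8*289 - 18595 = 2312 - 18595 = -16283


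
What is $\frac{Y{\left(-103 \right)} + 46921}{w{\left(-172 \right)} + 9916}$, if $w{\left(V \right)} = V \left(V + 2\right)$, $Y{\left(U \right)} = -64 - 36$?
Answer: $\frac{15607}{13052} \approx 1.1958$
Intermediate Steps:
$Y{\left(U \right)} = -100$ ($Y{\left(U \right)} = -64 - 36 = -100$)
$w{\left(V \right)} = V \left(2 + V\right)$
$\frac{Y{\left(-103 \right)} + 46921}{w{\left(-172 \right)} + 9916} = \frac{-100 + 46921}{- 172 \left(2 - 172\right) + 9916} = \frac{46821}{\left(-172\right) \left(-170\right) + 9916} = \frac{46821}{29240 + 9916} = \frac{46821}{39156} = 46821 \cdot \frac{1}{39156} = \frac{15607}{13052}$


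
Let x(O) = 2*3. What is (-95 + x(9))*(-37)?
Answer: 3293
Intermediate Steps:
x(O) = 6
(-95 + x(9))*(-37) = (-95 + 6)*(-37) = -89*(-37) = 3293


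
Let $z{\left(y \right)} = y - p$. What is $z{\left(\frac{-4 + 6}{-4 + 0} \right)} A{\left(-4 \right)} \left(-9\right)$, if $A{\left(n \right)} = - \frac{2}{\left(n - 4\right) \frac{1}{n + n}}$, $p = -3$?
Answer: $45$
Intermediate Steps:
$z{\left(y \right)} = 3 + y$ ($z{\left(y \right)} = y - -3 = y + 3 = 3 + y$)
$A{\left(n \right)} = - \frac{4 n}{-4 + n}$ ($A{\left(n \right)} = - \frac{2}{\left(-4 + n\right) \frac{1}{2 n}} = - \frac{2}{\frac{1}{2} \frac{1}{n} \left(-4 + n\right)} = - 2 \frac{2 n}{-4 + n} = - \frac{4 n}{-4 + n}$)
$z{\left(\frac{-4 + 6}{-4 + 0} \right)} A{\left(-4 \right)} \left(-9\right) = \left(3 + \frac{-4 + 6}{-4 + 0}\right) \left(\left(-4\right) \left(-4\right) \frac{1}{-4 - 4}\right) \left(-9\right) = \left(3 + \frac{2}{-4}\right) \left(\left(-4\right) \left(-4\right) \frac{1}{-8}\right) \left(-9\right) = \left(3 + 2 \left(- \frac{1}{4}\right)\right) \left(\left(-4\right) \left(-4\right) \left(- \frac{1}{8}\right)\right) \left(-9\right) = \left(3 - \frac{1}{2}\right) \left(-2\right) \left(-9\right) = \frac{5}{2} \left(-2\right) \left(-9\right) = \left(-5\right) \left(-9\right) = 45$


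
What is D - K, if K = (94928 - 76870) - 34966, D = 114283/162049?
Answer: 2740038775/162049 ≈ 16909.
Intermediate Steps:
D = 114283/162049 (D = 114283*(1/162049) = 114283/162049 ≈ 0.70524)
K = -16908 (K = 18058 - 34966 = -16908)
D - K = 114283/162049 - 1*(-16908) = 114283/162049 + 16908 = 2740038775/162049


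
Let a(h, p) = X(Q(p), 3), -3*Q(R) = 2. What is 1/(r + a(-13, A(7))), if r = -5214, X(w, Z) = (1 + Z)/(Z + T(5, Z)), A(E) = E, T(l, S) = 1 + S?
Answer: -7/36494 ≈ -0.00019181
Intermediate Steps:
Q(R) = -⅔ (Q(R) = -⅓*2 = -⅔)
X(w, Z) = (1 + Z)/(1 + 2*Z) (X(w, Z) = (1 + Z)/(Z + (1 + Z)) = (1 + Z)/(1 + 2*Z))
a(h, p) = 4/7 (a(h, p) = (1 + 3)/(1 + 2*3) = 4/(1 + 6) = 4/7)
1/(r + a(-13, A(7))) = 1/(-5214 + 4/7) = 1/(-36494/7) = -7/36494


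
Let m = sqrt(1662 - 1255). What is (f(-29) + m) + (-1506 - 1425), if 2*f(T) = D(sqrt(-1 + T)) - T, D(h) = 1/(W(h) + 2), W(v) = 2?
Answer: -23331/8 + sqrt(407) ≈ -2896.2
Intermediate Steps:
m = sqrt(407) ≈ 20.174
D(h) = 1/4 (D(h) = 1/(2 + 2) = 1/4)
f(T) = 1/8 - T/2 (f(T) = (1/4 - T)/2 = 1/8 - T/2)
(f(-29) + m) + (-1506 - 1425) = ((1/8 - 1/2*(-29)) + sqrt(407)) + (-1506 - 1425) = ((1/8 + 29/2) + sqrt(407)) - 2931 = (117/8 + sqrt(407)) - 2931 = -23331/8 + sqrt(407)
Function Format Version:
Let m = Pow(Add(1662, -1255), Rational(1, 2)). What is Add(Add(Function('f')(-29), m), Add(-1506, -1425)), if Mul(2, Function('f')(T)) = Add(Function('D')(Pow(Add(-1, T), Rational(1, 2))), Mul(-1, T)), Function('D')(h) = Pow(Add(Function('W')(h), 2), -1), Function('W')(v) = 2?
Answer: Add(Rational(-23331, 8), Pow(407, Rational(1, 2))) ≈ -2896.2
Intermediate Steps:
m = Pow(407, Rational(1, 2)) ≈ 20.174
Function('D')(h) = Rational(1, 4) (Function('D')(h) = Pow(Add(2, 2), -1) = Pow(4, -1) = Rational(1, 4))
Function('f')(T) = Add(Rational(1, 8), Mul(Rational(-1, 2), T)) (Function('f')(T) = Mul(Rational(1, 2), Add(Rational(1, 4), Mul(-1, T))) = Add(Rational(1, 8), Mul(Rational(-1, 2), T)))
Add(Add(Function('f')(-29), m), Add(-1506, -1425)) = Add(Add(Add(Rational(1, 8), Mul(Rational(-1, 2), -29)), Pow(407, Rational(1, 2))), Add(-1506, -1425)) = Add(Add(Add(Rational(1, 8), Rational(29, 2)), Pow(407, Rational(1, 2))), -2931) = Add(Add(Rational(117, 8), Pow(407, Rational(1, 2))), -2931) = Add(Rational(-23331, 8), Pow(407, Rational(1, 2)))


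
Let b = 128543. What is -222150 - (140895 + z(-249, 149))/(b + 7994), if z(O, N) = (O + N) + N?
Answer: -30331835494/136537 ≈ -2.2215e+5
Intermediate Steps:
z(O, N) = O + 2*N (z(O, N) = (N + O) + N = O + 2*N)
-222150 - (140895 + z(-249, 149))/(b + 7994) = -222150 - (140895 + (-249 + 2*149))/(128543 + 7994) = -222150 - (140895 + (-249 + 298))/136537 = -222150 - (140895 + 49)/136537 = -222150 - 140944/136537 = -30331835494/136537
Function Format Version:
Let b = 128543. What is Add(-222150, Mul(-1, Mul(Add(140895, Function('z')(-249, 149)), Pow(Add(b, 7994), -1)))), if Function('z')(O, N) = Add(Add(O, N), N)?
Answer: Rational(-30331835494, 136537) ≈ -2.2215e+5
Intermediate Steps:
Function('z')(O, N) = Add(O, Mul(2, N)) (Function('z')(O, N) = Add(Add(N, O), N) = Add(O, Mul(2, N)))
Add(-222150, Mul(-1, Mul(Add(140895, Function('z')(-249, 149)), Pow(Add(b, 7994), -1)))) = Add(-222150, Mul(-1, Mul(Add(140895, Add(-249, Mul(2, 149))), Pow(Add(128543, 7994), -1)))) = Add(-222150, Mul(-1, Mul(Add(140895, Add(-249, 298)), Pow(136537, -1)))) = Add(-222150, Mul(-1, Mul(Add(140895, 49), Rational(1, 136537)))) = Add(-222150, Mul(-1, Mul(140944, Rational(1, 136537)))) = Add(-222150, Mul(-1, Rational(140944, 136537))) = Add(-222150, Rational(-140944, 136537)) = Rational(-30331835494, 136537)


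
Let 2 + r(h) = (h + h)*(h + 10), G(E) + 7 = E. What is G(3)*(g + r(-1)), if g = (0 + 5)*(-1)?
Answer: 100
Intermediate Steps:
G(E) = -7 + E
r(h) = -2 + 2*h*(10 + h) (r(h) = -2 + (h + h)*(h + 10) = -2 + (2*h)*(10 + h) = -2 + 2*h*(10 + h))
g = -5 (g = 5*(-1) = -5)
G(3)*(g + r(-1)) = (-7 + 3)*(-5 + (-2 + 2*(-1)² + 20*(-1))) = -4*(-5 + (-2 + 2*1 - 20)) = -4*(-5 + (-2 + 2 - 20)) = -4*(-5 - 20) = -4*(-25) = 100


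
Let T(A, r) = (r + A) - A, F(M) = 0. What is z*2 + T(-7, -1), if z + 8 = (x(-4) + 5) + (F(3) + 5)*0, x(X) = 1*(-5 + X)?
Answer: -25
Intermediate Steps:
T(A, r) = r (T(A, r) = (A + r) - A = r)
x(X) = -5 + X
z = -12 (z = -8 + (((-5 - 4) + 5) + (0 + 5)*0) = -8 + ((-9 + 5) + 5*0) = -8 + (-4 + 0) = -8 - 4 = -12)
z*2 + T(-7, -1) = -12*2 - 1 = -24 - 1 = -25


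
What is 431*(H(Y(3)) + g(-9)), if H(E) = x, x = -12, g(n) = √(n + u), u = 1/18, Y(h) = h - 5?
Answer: -5172 + 431*I*√322/6 ≈ -5172.0 + 1289.0*I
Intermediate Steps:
Y(h) = -5 + h
u = 1/18 ≈ 0.055556
g(n) = √(1/18 + n) (g(n) = √(n + 1/18) = √(1/18 + n))
H(E) = -12
431*(H(Y(3)) + g(-9)) = 431*(-12 + √(2 + 36*(-9))/6) = 431*(-12 + √(2 - 324)/6) = 431*(-12 + √(-322)/6) = 431*(-12 + (I*√322)/6) = 431*(-12 + I*√322/6) = -5172 + 431*I*√322/6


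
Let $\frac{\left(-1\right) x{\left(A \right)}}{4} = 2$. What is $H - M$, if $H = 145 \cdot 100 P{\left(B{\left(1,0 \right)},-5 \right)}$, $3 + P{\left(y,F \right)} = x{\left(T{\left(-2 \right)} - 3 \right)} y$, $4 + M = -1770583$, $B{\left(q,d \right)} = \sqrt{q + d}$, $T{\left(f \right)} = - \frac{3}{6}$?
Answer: $1611087$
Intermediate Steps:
$T{\left(f \right)} = - \frac{1}{2}$ ($T{\left(f \right)} = \left(-3\right) \frac{1}{6} = - \frac{1}{2}$)
$x{\left(A \right)} = -8$ ($x{\left(A \right)} = \left(-4\right) 2 = -8$)
$B{\left(q,d \right)} = \sqrt{d + q}$
$M = -1770587$ ($M = -4 - 1770583 = -1770587$)
$P{\left(y,F \right)} = -3 - 8 y$
$H = -159500$ ($H = 145 \cdot 100 \left(-3 - 8 \sqrt{0 + 1}\right) = 14500 \left(-3 - 8 \sqrt{1}\right) = 14500 \left(-3 - 8\right) = 14500 \left(-11\right) = -159500$)
$H - M = -159500 - -1770587 = -159500 + 1770587 = 1611087$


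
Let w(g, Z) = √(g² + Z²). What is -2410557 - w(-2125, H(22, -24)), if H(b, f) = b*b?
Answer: -2410557 - √4749881 ≈ -2.4127e+6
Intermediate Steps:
H(b, f) = b²
w(g, Z) = √(Z² + g²)
-2410557 - w(-2125, H(22, -24)) = -2410557 - √((22²)² + (-2125)²) = -2410557 - √(484² + 4515625) = -2410557 - √(234256 + 4515625) = -2410557 - √4749881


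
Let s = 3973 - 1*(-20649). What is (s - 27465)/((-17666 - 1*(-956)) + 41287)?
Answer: -2843/24577 ≈ -0.11568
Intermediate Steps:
s = 24622 (s = 3973 + 20649 = 24622)
(s - 27465)/((-17666 - 1*(-956)) + 41287) = (24622 - 27465)/((-17666 - 1*(-956)) + 41287) = -2843/((-17666 + 956) + 41287) = -2843/(-16710 + 41287) = -2843/24577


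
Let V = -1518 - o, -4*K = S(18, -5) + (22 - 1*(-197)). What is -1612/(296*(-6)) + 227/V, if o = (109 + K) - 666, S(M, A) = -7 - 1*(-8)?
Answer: 14685/22348 ≈ 0.65711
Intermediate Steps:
S(M, A) = 1 (S(M, A) = -7 + 8 = 1)
K = -55 (K = -(1 + (22 - 1*(-197)))/4 = -(1 + (22 + 197))/4 = -(1 + 219)/4 = -1/4*220 = -55)
o = -612 (o = (109 - 55) - 666 = 54 - 666 = -612)
V = -906 (V = -1518 - 1*(-612) = -1518 + 612 = -906)
-1612/(296*(-6)) + 227/V = -1612/(296*(-6)) + 227/(-906) = -1612/(-1776) + 227*(-1/906) = -1612*(-1/1776) - 227/906 = 403/444 - 227/906 = 14685/22348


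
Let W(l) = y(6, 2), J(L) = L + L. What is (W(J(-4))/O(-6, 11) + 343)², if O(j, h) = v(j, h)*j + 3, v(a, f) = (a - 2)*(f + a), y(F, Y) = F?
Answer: 772006225/6561 ≈ 1.1767e+5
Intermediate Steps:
J(L) = 2*L
W(l) = 6
v(a, f) = (-2 + a)*(a + f)
O(j, h) = 3 + j*(j² - 2*h - 2*j + h*j) (O(j, h) = (j² - 2*j - 2*h + j*h)*j + 3 = (j² - 2*j - 2*h + h*j)*j + 3 = (j² - 2*h - 2*j + h*j)*j + 3 = j*(j² - 2*h - 2*j + h*j) + 3 = 3 + j*(j² - 2*h - 2*j + h*j))
(W(J(-4))/O(-6, 11) + 343)² = (6/(3 - 6*((-6)² - 2*11 - 2*(-6) + 11*(-6))) + 343)² = (6/(3 - 6*(36 - 22 + 12 - 66)) + 343)² = (6/(3 - 6*(-40)) + 343)² = (6/(3 + 240) + 343)² = (6/243 + 343)² = (6*(1/243) + 343)² = (2/81 + 343)² = (27785/81)² = 772006225/6561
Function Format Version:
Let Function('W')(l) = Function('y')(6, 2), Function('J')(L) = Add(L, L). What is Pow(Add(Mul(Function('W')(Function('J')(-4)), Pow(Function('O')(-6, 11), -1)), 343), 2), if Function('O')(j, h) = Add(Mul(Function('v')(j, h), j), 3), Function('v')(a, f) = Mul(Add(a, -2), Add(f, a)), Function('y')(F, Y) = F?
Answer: Rational(772006225, 6561) ≈ 1.1767e+5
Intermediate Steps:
Function('J')(L) = Mul(2, L)
Function('W')(l) = 6
Function('v')(a, f) = Mul(Add(-2, a), Add(a, f))
Function('O')(j, h) = Add(3, Mul(j, Add(Pow(j, 2), Mul(-2, h), Mul(-2, j), Mul(h, j)))) (Function('O')(j, h) = Add(Mul(Add(Pow(j, 2), Mul(-2, j), Mul(-2, h), Mul(j, h)), j), 3) = Add(Mul(Add(Pow(j, 2), Mul(-2, j), Mul(-2, h), Mul(h, j)), j), 3) = Add(Mul(Add(Pow(j, 2), Mul(-2, h), Mul(-2, j), Mul(h, j)), j), 3) = Add(Mul(j, Add(Pow(j, 2), Mul(-2, h), Mul(-2, j), Mul(h, j))), 3) = Add(3, Mul(j, Add(Pow(j, 2), Mul(-2, h), Mul(-2, j), Mul(h, j)))))
Pow(Add(Mul(Function('W')(Function('J')(-4)), Pow(Function('O')(-6, 11), -1)), 343), 2) = Pow(Add(Mul(6, Pow(Add(3, Mul(-6, Add(Pow(-6, 2), Mul(-2, 11), Mul(-2, -6), Mul(11, -6)))), -1)), 343), 2) = Pow(Add(Mul(6, Pow(Add(3, Mul(-6, Add(36, -22, 12, -66))), -1)), 343), 2) = Pow(Add(Mul(6, Pow(Add(3, Mul(-6, -40)), -1)), 343), 2) = Pow(Add(Mul(6, Pow(Add(3, 240), -1)), 343), 2) = Pow(Add(Mul(6, Pow(243, -1)), 343), 2) = Pow(Add(Mul(6, Rational(1, 243)), 343), 2) = Pow(Add(Rational(2, 81), 343), 2) = Pow(Rational(27785, 81), 2) = Rational(772006225, 6561)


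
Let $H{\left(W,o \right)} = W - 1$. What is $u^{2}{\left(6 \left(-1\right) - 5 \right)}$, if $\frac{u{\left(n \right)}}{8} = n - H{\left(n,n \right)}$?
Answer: $64$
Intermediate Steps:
$H{\left(W,o \right)} = -1 + W$
$u{\left(n \right)} = 8$ ($u{\left(n \right)} = 8 \left(n - \left(-1 + n\right)\right) = 8 \cdot 1 = 8$)
$u^{2}{\left(6 \left(-1\right) - 5 \right)} = 8^{2} = 64$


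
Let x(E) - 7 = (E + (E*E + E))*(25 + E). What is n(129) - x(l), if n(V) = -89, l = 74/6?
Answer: -180784/27 ≈ -6695.7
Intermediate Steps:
l = 37/3 (l = 74*(1/6) = 37/3 ≈ 12.333)
x(E) = 7 + (25 + E)*(E**2 + 2*E) (x(E) = 7 + (E + (E*E + E))*(25 + E) = 7 + (E + (E**2 + E))*(25 + E) = 7 + (E + (E + E**2))*(25 + E) = 7 + (E**2 + 2*E)*(25 + E) = 7 + (25 + E)*(E**2 + 2*E))
n(129) - x(l) = -89 - (7 + (37/3)**3 + 27*(37/3)**2 + 50*(37/3)) = -89 - (7 + 50653/27 + 27*(1369/9) + 1850/3) = -89 - (7 + 50653/27 + 4107 + 1850/3) = -89 - 1*178381/27 = -89 - 178381/27 = -180784/27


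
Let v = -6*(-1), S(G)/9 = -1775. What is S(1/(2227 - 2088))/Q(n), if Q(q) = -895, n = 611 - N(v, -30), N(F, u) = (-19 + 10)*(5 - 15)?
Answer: 3195/179 ≈ 17.849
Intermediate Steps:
S(G) = -15975 (S(G) = 9*(-1775) = -15975)
v = 6
N(F, u) = 90 (N(F, u) = -9*(-10) = 90)
n = 521 (n = 611 - 1*90 = 611 - 90 = 521)
S(1/(2227 - 2088))/Q(n) = -15975/(-895) = -15975*(-1/895) = 3195/179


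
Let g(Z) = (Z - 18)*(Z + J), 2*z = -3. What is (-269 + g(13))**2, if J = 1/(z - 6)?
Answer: 1000000/9 ≈ 1.1111e+5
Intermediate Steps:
z = -3/2 (z = (1/2)*(-3) = -3/2 ≈ -1.5000)
J = -2/15 (J = 1/(-3/2 - 6) = 1/(-15/2) = -2/15 ≈ -0.13333)
g(Z) = (-18 + Z)*(-2/15 + Z) (g(Z) = (Z - 18)*(Z - 2/15) = (-18 + Z)*(-2/15 + Z))
(-269 + g(13))**2 = (-269 + (12/5 + 13**2 - 272/15*13))**2 = (-269 + (12/5 + 169 - 3536/15))**2 = (-269 - 193/3)**2 = (-1000/3)**2 = 1000000/9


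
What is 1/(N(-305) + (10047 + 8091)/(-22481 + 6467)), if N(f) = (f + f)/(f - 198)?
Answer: 1342507/107521 ≈ 12.486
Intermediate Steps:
N(f) = 2*f/(-198 + f) (N(f) = (2*f)/(-198 + f) = 2*f/(-198 + f))
1/(N(-305) + (10047 + 8091)/(-22481 + 6467)) = 1/(2*(-305)/(-198 - 305) + (10047 + 8091)/(-22481 + 6467)) = 1/(2*(-305)/(-503) + 18138/(-16014)) = 1/(2*(-305)*(-1/503) + 18138*(-1/16014)) = 1/(610/503 - 3023/2669) = 1/(107521/1342507) = 1342507/107521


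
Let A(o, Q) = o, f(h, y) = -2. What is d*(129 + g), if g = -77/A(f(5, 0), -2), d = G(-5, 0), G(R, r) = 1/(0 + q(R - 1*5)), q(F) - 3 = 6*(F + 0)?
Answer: -335/114 ≈ -2.9386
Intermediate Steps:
q(F) = 3 + 6*F (q(F) = 3 + 6*(F + 0) = 3 + 6*F)
G(R, r) = 1/(-27 + 6*R) (G(R, r) = 1/(0 + (3 + 6*(R - 1*5))) = 1/(0 + (3 + 6*(R - 5))) = 1/(0 + (3 + 6*(-5 + R))) = 1/(0 + (3 + (-30 + 6*R))) = 1/(0 + (-27 + 6*R)) = 1/(-27 + 6*R))
d = -1/57 (d = 1/(3*(-9 + 2*(-5))) = 1/(3*(-9 - 10)) = (1/3)/(-19) = (1/3)*(-1/19) = -1/57 ≈ -0.017544)
g = 77/2 (g = -77/(-2) = -77*(-1/2) = 77/2 ≈ 38.500)
d*(129 + g) = -(129 + 77/2)/57 = -1/57*335/2 = -335/114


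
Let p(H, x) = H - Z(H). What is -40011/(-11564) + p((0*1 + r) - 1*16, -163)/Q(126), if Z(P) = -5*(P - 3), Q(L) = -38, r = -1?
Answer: 1436703/219716 ≈ 6.5389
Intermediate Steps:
Z(P) = 15 - 5*P (Z(P) = -5*(-3 + P) = 15 - 5*P)
p(H, x) = -15 + 6*H (p(H, x) = H - (15 - 5*H) = H + (-15 + 5*H) = -15 + 6*H)
-40011/(-11564) + p((0*1 + r) - 1*16, -163)/Q(126) = -40011/(-11564) + (-15 + 6*((0*1 - 1) - 1*16))/(-38) = -40011*(-1/11564) + (-15 + 6*((0 - 1) - 16))*(-1/38) = 40011/11564 + (-15 + 6*(-1 - 16))*(-1/38) = 40011/11564 + (-15 + 6*(-17))*(-1/38) = 40011/11564 + (-15 - 102)*(-1/38) = 40011/11564 - 117*(-1/38) = 40011/11564 + 117/38 = 1436703/219716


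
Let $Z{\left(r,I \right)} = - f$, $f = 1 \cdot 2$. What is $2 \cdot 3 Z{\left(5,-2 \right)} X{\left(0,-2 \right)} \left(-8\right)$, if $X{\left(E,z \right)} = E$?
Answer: $0$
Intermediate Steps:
$f = 2$
$Z{\left(r,I \right)} = -2$ ($Z{\left(r,I \right)} = \left(-1\right) 2 = -2$)
$2 \cdot 3 Z{\left(5,-2 \right)} X{\left(0,-2 \right)} \left(-8\right) = 2 \cdot 3 \left(-2\right) 0 \left(-8\right) = 6 \left(-2\right) 0 \left(-8\right) = \left(-12\right) 0 \left(-8\right) = 0 \left(-8\right) = 0$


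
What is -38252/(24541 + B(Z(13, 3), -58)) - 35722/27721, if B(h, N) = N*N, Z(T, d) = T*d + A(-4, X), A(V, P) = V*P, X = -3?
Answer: -2057206102/773554505 ≈ -2.6594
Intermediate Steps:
A(V, P) = P*V
Z(T, d) = 12 + T*d (Z(T, d) = T*d - 3*(-4) = T*d + 12 = 12 + T*d)
B(h, N) = N**2
-38252/(24541 + B(Z(13, 3), -58)) - 35722/27721 = -38252/(24541 + (-58)**2) - 35722/27721 = -38252/(24541 + 3364) - 35722*1/27721 = -38252/27905 - 35722/27721 = -2057206102/773554505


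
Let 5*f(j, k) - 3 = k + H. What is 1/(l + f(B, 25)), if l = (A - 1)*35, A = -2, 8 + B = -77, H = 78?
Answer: -5/419 ≈ -0.011933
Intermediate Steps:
B = -85 (B = -8 - 77 = -85)
f(j, k) = 81/5 + k/5 (f(j, k) = 3/5 + (k + 78)/5 = 3/5 + (78 + k)/5 = 3/5 + (78/5 + k/5) = 81/5 + k/5)
l = -105 (l = (-2 - 1)*35 = -3*35 = -105)
1/(l + f(B, 25)) = 1/(-105 + (81/5 + (1/5)*25)) = 1/(-105 + (81/5 + 5)) = 1/(-105 + 106/5) = 1/(-419/5) = -5/419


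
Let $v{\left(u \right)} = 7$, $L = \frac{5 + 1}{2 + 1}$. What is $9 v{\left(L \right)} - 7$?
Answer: $56$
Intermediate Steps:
$L = 2$ ($L = \frac{6}{3} = 6 \cdot \frac{1}{3} = 2$)
$9 v{\left(L \right)} - 7 = 9 \cdot 7 - 7 = 63 - 7 = 56$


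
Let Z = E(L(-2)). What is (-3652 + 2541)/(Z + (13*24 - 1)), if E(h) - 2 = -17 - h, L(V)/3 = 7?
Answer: -101/25 ≈ -4.0400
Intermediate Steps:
L(V) = 21 (L(V) = 3*7 = 21)
E(h) = -15 - h (E(h) = 2 + (-17 - h) = -15 - h)
Z = -36 (Z = -15 - 1*21 = -15 - 21 = -36)
(-3652 + 2541)/(Z + (13*24 - 1)) = (-3652 + 2541)/(-36 + (13*24 - 1)) = -1111/(-36 + (312 - 1)) = -1111/(-36 + 311) = -1111/275 = -1111*1/275 = -101/25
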